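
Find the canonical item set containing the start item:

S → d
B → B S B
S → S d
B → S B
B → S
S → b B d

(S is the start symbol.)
{ [S → . S d], [S → . b B d], [S → . d], [S' → . S] }

First, augment the grammar with S' → S
I₀ = CLOSURE({ [S' → . S] }):
  [S' → . S] has the dot before S: add [S → . d], [S → . S d], [S → . b B d]
No further items can be added.

I₀ = { [S → . S d], [S → . b B d], [S → . d], [S' → . S] }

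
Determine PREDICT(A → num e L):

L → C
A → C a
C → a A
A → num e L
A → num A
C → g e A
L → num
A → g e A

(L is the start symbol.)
PREDICT(A → num e L) = (FIRST(RHS) \ {ε}) ∪ (FOLLOW(A) if ε ∈ FIRST(RHS), i.e. RHS ⇒* ε)
FIRST(num e L) = { 'num' }
ε ∉ FIRST(num e L), so FOLLOW(A) is not added.
PREDICT(A → num e L) = { 'num' }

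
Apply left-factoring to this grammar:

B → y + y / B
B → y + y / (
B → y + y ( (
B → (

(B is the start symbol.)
B → y + y B'
B' → / B''
B'' → B
B'' → (
B' → ( (
B → (

Left-factoring transforms A → αβ₁ | αβ₂ into A → αA' and A' → β₁ | β₂
(α is the longest common prefix among the alternatives). Repeat until
no nonterminal has two alternatives with a common prefix.

Round 1: B has alternatives sharing prefix 'y + y'. Introduce B': B → y + y B'
  Add: B' → / B
  Add: B' → / (
  Add: B' → ( (

Round 2: B' has alternatives sharing prefix '/'. Introduce B'': B' → / B''
  Add: B'' → B
  Add: B'' → (

No remaining common prefixes — done.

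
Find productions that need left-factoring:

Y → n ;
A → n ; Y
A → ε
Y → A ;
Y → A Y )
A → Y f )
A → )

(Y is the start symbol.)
Yes, Y has productions with common prefix 'A'

Left-factoring is needed when two productions for the same non-terminal
share a common prefix on the right-hand side.

Productions for Y:
  Y → n ;
  Y → A ;
  Y → A Y )
Productions for A:
  A → n ; Y
  A → ε
  A → Y f )
  A → )

Found common prefix 'A' in productions for Y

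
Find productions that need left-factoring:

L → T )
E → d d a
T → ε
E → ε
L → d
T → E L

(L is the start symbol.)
Left-factoring is needed when two productions for the same non-terminal
share a common prefix on the right-hand side.

Productions for L:
  L → T )
  L → d
Productions for E:
  E → d d a
  E → ε
Productions for T:
  T → ε
  T → E L

No common prefixes found.

Answer: No, left-factoring is not needed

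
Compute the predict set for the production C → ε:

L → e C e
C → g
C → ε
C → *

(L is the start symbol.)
{ 'e' }

PREDICT(C → ε) = (FIRST(RHS) \ {ε}) ∪ (FOLLOW(C) if ε ∈ FIRST(RHS), i.e. RHS ⇒* ε)
The right-hand side is ε (FIRST(ε) = { ε }), so the predict set is FOLLOW(C) = { 'e' }
PREDICT(C → ε) = { 'e' }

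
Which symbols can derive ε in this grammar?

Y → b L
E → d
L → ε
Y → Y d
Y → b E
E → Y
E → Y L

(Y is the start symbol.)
A non-terminal is nullable if it can derive ε (the empty string): either it has an ε-production, or it has a production whose right-hand side consists entirely of nullable non-terminals.

ε-productions: L → ε
So L is immediately nullable.
No further non-terminal can be added: every production for the remaining non-terminals contains a terminal or a non-nullable non-terminal.
Nullable = { 'L' }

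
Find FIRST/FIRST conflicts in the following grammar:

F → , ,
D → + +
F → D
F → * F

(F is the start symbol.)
A FIRST/FIRST conflict occurs when two productions N → α and N → β for the same non-terminal have FIRST(α) ∩ FIRST(β) ≠ ∅ (with ε ∈ FIRST of a nullable right-hand side, so two nullable alternatives also conflict).

FIRST sets of the non-terminals at (or reachable through a nullable prefix from) the front of some alternative:
  FIRST(D) = { '+' }

Productions for F:
  F → , ,: FIRST = { ',' }
  F → D: FIRST = { '+' }
  F → * F: FIRST = { '*' }
D has only one production, so no FIRST/FIRST conflict is possible there.

All alternatives of each non-terminal have pairwise disjoint FIRST sets.

Answer: No FIRST/FIRST conflicts.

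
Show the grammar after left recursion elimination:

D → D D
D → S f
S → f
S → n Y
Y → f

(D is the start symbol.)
D → S f D'
D' → D D'
D' → ε
S → f
S → n Y
Y → f

D is directly left-recursive. The standard transformation for
  A → A α₁ | ... | A α_m | β₁ | ... | β_n
is
  A  → β₁ A' | ... | β_n A'
  A' → α₁ A' | ... | α_m A' | ε

D → S f becomes D → S f D'
D → D D becomes D' → D D'
Add D' → ε

Productions for other non-terminals are unchanged:
  S → f
  S → n Y
  Y → f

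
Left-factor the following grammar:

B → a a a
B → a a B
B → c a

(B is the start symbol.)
Left-factoring transforms A → αβ₁ | αβ₂ into A → αA' and A' → β₁ | β₂
(α is the longest common prefix among the alternatives). Repeat until
no nonterminal has two alternatives with a common prefix.

Round 1: B has alternatives sharing prefix 'a a'. Introduce B': B → a a B'
  Add: B' → a
  Add: B' → B

No remaining common prefixes — done.

Resulting grammar:
B → a a B'
B' → a
B' → B
B → c a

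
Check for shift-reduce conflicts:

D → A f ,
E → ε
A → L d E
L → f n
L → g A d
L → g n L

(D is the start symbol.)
Augment with D' → D and build the canonical LR(0) collection (I0 = CLOSURE({[D' → . D]}), then GOTO on every symbol after a dot until no new states appear). It has 15 states:
  I0: { [A → . L d E], [D → . A f ,], [D' → . D], [L → . f n], [L → . g A d], [L → . g n L] }  — shift
  I1: { [D → A . f ,] }  — shift
  I2: { [D' → D .] }  — accept
  I3: { [A → L . d E] }  — shift
  I4: { [L → f . n] }  — shift
  I5: { [A → . L d E], [L → . f n], [L → . g A d], [L → . g n L], [L → g . A d], [L → g . n L] }  — shift
  I6: { [L → g A . d] }  — shift
  I7: { [L → . f n], [L → . g A d], [L → . g n L], [L → g n . L] }  — shift
  I8: { [L → g n L .] }  — reduce
  I9: { [L → g A d .] }  — reduce
  I10: { [L → f n .] }  — reduce
  I11: { [A → L d . E], [E → .] }  — reduce
  I12: { [A → L d E .] }  — reduce
  I13: { [D → A f . ,] }  — shift
  I14: { [D → A f , .] }  — reduce

No state contains both a complete item and a shift item.

Answer: No shift-reduce conflicts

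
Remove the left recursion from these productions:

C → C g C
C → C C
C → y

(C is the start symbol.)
C → y C'
C' → g C C'
C' → C C'
C' → ε

C is directly left-recursive. The standard transformation for
  A → A α₁ | ... | A α_m | β₁ | ... | β_n
is
  A  → β₁ A' | ... | β_n A'
  A' → α₁ A' | ... | α_m A' | ε

C → y becomes C → y C'
C → C g C becomes C' → g C C'
C → C C becomes C' → C C'
Add C' → ε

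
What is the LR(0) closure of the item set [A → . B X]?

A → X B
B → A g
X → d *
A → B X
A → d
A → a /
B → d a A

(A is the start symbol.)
To compute CLOSURE, for each item [A → α.Bβ] where B is a non-terminal, add [B → .γ] for all productions B → γ; repeat for the newly added items until nothing changes.

Start with: [A → . B X]
  [A → . B X] has the dot before B: add [B → . A g], [B → . d a A]
  [B → . A g] has the dot before A: add [A → . X B], [A → . d], [A → . a /]
  [A → . X B] has the dot before X: add [X → . d *]
No further items can be added.

CLOSURE = { [A → . B X], [A → . X B], [A → . a /], [A → . d], [B → . A g], [B → . d a A], [X → . d *] }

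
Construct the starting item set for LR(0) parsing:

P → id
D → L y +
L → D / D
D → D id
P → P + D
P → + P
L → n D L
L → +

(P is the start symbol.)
First, augment the grammar with P' → P
I₀ = CLOSURE({ [P' → . P] }):
  [P' → . P] has the dot before P: add [P → . id], [P → . P + D], [P → . + P]
No further items can be added.

I₀ = { [P → . + P], [P → . P + D], [P → . id], [P' → . P] }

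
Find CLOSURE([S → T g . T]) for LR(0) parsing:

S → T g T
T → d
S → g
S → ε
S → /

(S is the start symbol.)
Start with: [S → T g . T]
  [S → T g . T] has the dot before T: add [T → . d]
No further items can be added.

CLOSURE = { [S → T g . T], [T → . d] }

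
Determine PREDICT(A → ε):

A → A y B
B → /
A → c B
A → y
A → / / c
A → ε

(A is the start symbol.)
{ $, 'y' }

PREDICT(A → ε) = (FIRST(RHS) \ {ε}) ∪ (FOLLOW(A) if ε ∈ FIRST(RHS), i.e. RHS ⇒* ε)
The right-hand side is ε (FIRST(ε) = { ε }), so the predict set is FOLLOW(A) = { $, 'y' }
PREDICT(A → ε) = { $, 'y' }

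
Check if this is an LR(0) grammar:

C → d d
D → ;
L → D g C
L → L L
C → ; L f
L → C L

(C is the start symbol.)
No. Shift-reduce conflict between [D → ; .] and [C → . ; L f]

A grammar is LR(0) if no state in the canonical LR(0) collection has:
  - both a shift item (dot before a terminal) and a complete item (shift-reduce conflict), or
  - two or more complete items (reduce-reduce conflict; the accept item [C' → C .] counts as a complete item here).

Augment with C' → C and build the canonical LR(0) collection (I0 = CLOSURE({[C' → . C]}), then GOTO on every symbol after a dot until no new states appear). It has 14 states:
  I0: { [C → . ; L f], [C → . d d], [C' → . C] }  — shift
  I1: { [C → . ; L f], [C → . d d], [C → ; . L f], [D → . ;], [L → . C L], [L → . D g C], [L → . L L] }  — shift
  I2: { [C' → C .] }  — accept
  I3: { [C → d . d] }  — shift
  I4: { [C → d d .] }  — reduce
  I5: { [C → . ; L f], [C → . d d], [C → ; . L f], [D → . ;], [D → ; .], [L → . C L], [L → . D g C], [L → . L L] }  — shift, reduce
  I6: { [C → . ; L f], [C → . d d], [D → . ;], [L → . C L], [L → . D g C], [L → . L L], [L → C . L] }  — shift
  I7: { [L → D . g C] }  — shift
  I8: { [C → . ; L f], [C → . d d], [C → ; L . f], [D → . ;], [L → . C L], [L → . D g C], [L → . L L], [L → L . L] }  — shift
  I9: { [C → . ; L f], [C → . d d], [D → . ;], [L → . C L], [L → . D g C], [L → . L L], [L → L . L], [L → L L .] }  — shift, reduce
  I10: { [C → ; L f .] }  — reduce
  I11: { [C → . ; L f], [C → . d d], [L → D g . C] }  — shift
  I12: { [L → D g C .] }  — reduce
  I13: { [C → . ; L f], [C → . d d], [D → . ;], [L → . C L], [L → . D g C], [L → . L L], [L → C L .], [L → L . L] }  — shift, reduce

Conflict in state I5:
  Shift-reduce conflict between [D → ; .] and [C → . ; L f]
So the grammar is NOT LR(0).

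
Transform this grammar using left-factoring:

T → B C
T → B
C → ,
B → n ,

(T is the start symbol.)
Left-factoring transforms A → αβ₁ | αβ₂ into A → αA' and A' → β₁ | β₂
(α is the longest common prefix among the alternatives). Repeat until
no nonterminal has two alternatives with a common prefix.

Round 1: T has alternatives sharing prefix 'B'. Introduce T': T → B T'
  Add: T' → C
  Add: T' → ε

No remaining common prefixes — done.

Resulting grammar:
T → B T'
T' → C
T' → ε
C → ,
B → n ,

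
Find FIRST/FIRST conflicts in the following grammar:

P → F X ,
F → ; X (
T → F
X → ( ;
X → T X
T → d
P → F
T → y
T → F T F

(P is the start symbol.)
FIRST sets of the non-terminals at (or reachable through a nullable prefix from) the front of some alternative:
  FIRST(F) = { ';' }
  FIRST(T) = { ';', 'd', 'y' }

Productions for P:
  P → F X ,: FIRST = { ';' }
  P → F: FIRST = { ';' }
Productions for T:
  T → F: FIRST = { ';' }
  T → d: FIRST = { 'd' }
  T → y: FIRST = { 'y' }
  T → F T F: FIRST = { ';' }
Productions for X:
  X → ( ;: FIRST = { '(' }
  X → T X: FIRST = { ';', 'd', 'y' }
F has only one production, so no FIRST/FIRST conflict is possible there.

Conflict for P: P → F X , and P → F
  Overlap: { ';' }
Conflict for T: T → F and T → F T F
  Overlap: { ';' }

Answer: Yes. P → F X ',' / P → F on { ';' }; T → F / T → F T F on { ';' }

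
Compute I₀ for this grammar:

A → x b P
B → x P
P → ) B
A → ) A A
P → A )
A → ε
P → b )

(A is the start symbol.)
{ [A → . ) A A], [A → . x b P], [A → .], [A' → . A] }

First, augment the grammar with A' → A
I₀ = CLOSURE({ [A' → . A] }):
  [A' → . A] has the dot before A: add [A → . x b P], [A → . ) A A], [A → .]
No further items can be added.

I₀ = { [A → . ) A A], [A → . x b P], [A → .], [A' → . A] }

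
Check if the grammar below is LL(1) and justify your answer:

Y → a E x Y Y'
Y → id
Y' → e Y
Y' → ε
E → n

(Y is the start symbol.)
A grammar is LL(1) if for each non-terminal N with multiple productions, the predict sets of those productions are pairwise disjoint, where PREDICT(N → α) = (FIRST(α) \ {ε}) ∪ (FOLLOW(N) if α ⇒* ε).

Relevant sets:
  FOLLOW(Y') = { $, 'e' }

For Y:
  PREDICT(Y → a E x Y Y') = { 'a' }
  PREDICT(Y → id) = { 'id' }
For Y':
  PREDICT(Y' → e Y) = { 'e' }
  PREDICT(Y' → ε) = { $, 'e' }
E has a single production, so nothing to check there.

Conflict found: Predict set conflict for Y': { 'e' }
The grammar is NOT LL(1).

Answer: No. Predict set conflict for Y': { 'e' }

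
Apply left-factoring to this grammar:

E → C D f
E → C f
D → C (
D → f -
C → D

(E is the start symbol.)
E → C E'
E' → D f
E' → f
D → C (
D → f -
C → D

Left-factoring transforms A → αβ₁ | αβ₂ into A → αA' and A' → β₁ | β₂
(α is the longest common prefix among the alternatives). Repeat until
no nonterminal has two alternatives with a common prefix.

Round 1: E has alternatives sharing prefix 'C'. Introduce E': E → C E'
  Add: E' → D f
  Add: E' → f

No remaining common prefixes — done.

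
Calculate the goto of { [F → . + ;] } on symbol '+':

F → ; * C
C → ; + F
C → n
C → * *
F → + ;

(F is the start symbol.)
{ [F → + . ;] }

GOTO(I, '+') = CLOSURE({ [A → αX.β] : [A → α.Xβ] ∈ I, X = '+' })

Items with dot before '+', with the dot advanced:
  [F → . + ;] → [F → + . ;]
Closure adds nothing (no advanced item has the dot before a non-terminal).

GOTO = { [F → + . ;] }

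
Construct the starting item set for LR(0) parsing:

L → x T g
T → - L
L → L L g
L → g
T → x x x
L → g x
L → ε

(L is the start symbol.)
First, augment the grammar with L' → L
I₀ = CLOSURE({ [L' → . L] }):
  [L' → . L] has the dot before L: add [L → . x T g], [L → . L L g], [L → . g], [L → . g x], [L → .]
No further items can be added.

I₀ = { [L → . L L g], [L → . g x], [L → . g], [L → . x T g], [L → .], [L' → . L] }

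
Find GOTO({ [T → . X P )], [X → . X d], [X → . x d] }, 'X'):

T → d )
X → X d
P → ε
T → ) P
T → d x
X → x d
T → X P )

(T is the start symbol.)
GOTO(I, 'X') = CLOSURE({ [A → αX.β] : [A → α.Xβ] ∈ I, X = 'X' })

Items with dot before 'X', with the dot advanced:
  [T → . X P )] → [T → X . P )]
  [X → . X d] → [X → X . d]
Closure of the advanced items:
  [T → X . P )] has the dot before P: add [P → .]

GOTO = { [P → .], [T → X . P )], [X → X . d] }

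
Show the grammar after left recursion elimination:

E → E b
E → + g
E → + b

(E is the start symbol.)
E is directly left-recursive. The standard transformation for
  A → A α₁ | ... | A α_m | β₁ | ... | β_n
is
  A  → β₁ A' | ... | β_n A'
  A' → α₁ A' | ... | α_m A' | ε

E → + g becomes E → + g E'
E → + b becomes E → + b E'
E → E b becomes E' → b E'
Add E' → ε

Resulting grammar:
E → + g E'
E → + b E'
E' → b E'
E' → ε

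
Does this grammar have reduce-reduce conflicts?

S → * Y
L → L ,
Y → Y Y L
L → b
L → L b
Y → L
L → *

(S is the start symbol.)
A reduce-reduce conflict occurs when an LR(0) state has two complete items [A → α .] and [B → β .] — both call for a reduction, and with no lookahead the parser cannot choose between them.

Augment with S' → S and build the canonical LR(0) collection (I0 = CLOSURE({[S' → . S]}), then GOTO on every symbol after a dot until no new states appear). It has 11 states:
  I0: { [S → . * Y], [S' → . S] }  — shift
  I1: { [L → . *], [L → . L ,], [L → . L b], [L → . b], [S → * . Y], [Y → . L], [Y → . Y Y L] }  — shift
  I2: { [S' → S .] }  — accept
  I3: { [L → * .] }  — reduce
  I4: { [L → L . ,], [L → L . b], [Y → L .] }  — shift, reduce
  I5: { [L → . *], [L → . L ,], [L → . L b], [L → . b], [S → * Y .], [Y → . L], [Y → . Y Y L], [Y → Y . Y L] }  — shift, reduce
  I6: { [L → b .] }  — reduce
  I7: { [L → . *], [L → . L ,], [L → . L b], [L → . b], [Y → . L], [Y → . Y Y L], [Y → Y . Y L], [Y → Y Y . L] }  — shift
  I8: { [L → L . ,], [L → L . b], [Y → L .], [Y → Y Y L .] }  — shift, 2 reduces
  I9: { [L → L , .] }  — reduce
  I10: { [L → L b .] }  — reduce

I8 contains complete items [Y → L .], [Y → Y Y L .] — reduce-reduce conflict.

Answer: Yes — I8: [Y → L .] vs [Y → Y Y L .]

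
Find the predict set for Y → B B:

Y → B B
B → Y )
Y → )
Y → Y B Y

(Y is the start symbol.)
{ ')' }

PREDICT(Y → B B) = (FIRST(RHS) \ {ε}) ∪ (FOLLOW(Y) if ε ∈ FIRST(RHS), i.e. RHS ⇒* ε)
FIRST(B) = { ')' }
FIRST(B B) = { ')' }
ε ∉ FIRST(B B), so FOLLOW(Y) is not added.
PREDICT(Y → B B) = { ')' }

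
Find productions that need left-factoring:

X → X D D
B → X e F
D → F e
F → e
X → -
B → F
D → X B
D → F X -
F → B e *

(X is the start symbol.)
Yes, D has productions with common prefix 'F'

Left-factoring is needed when two productions for the same non-terminal
share a common prefix on the right-hand side.

Productions for X:
  X → X D D
  X → -
Productions for B:
  B → X e F
  B → F
Productions for D:
  D → F e
  D → X B
  D → F X -
Productions for F:
  F → e
  F → B e *

Found common prefix 'F' in productions for D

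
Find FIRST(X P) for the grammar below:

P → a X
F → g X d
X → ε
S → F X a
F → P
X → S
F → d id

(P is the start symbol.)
{ 'a', 'd', 'g' }

FIRST sets of the non-terminals involved (from the grammar, by fixed-point iteration):
  FIRST(X) = { 'a', 'd', 'g', ε }
  FIRST(P) = { 'a' }

To compute FIRST(X P), process the symbols left to right:
Symbol X is a non-terminal. Add FIRST(X) \ {ε} = { 'a', 'd', 'g' }
X is nullable (ε ∈ FIRST(X)), continue to the next symbol.
Symbol P is a non-terminal. Add FIRST(P) \ {ε} = { 'a' }
P is not nullable (ε ∉ FIRST(P)), so stop here.
FIRST(X P) = { 'a', 'd', 'g' }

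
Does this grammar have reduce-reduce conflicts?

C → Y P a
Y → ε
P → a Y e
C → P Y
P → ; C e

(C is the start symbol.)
No reduce-reduce conflicts

A reduce-reduce conflict occurs when an LR(0) state has two complete items [A → α .] and [B → β .] — both call for a reduction, and with no lookahead the parser cannot choose between them.

Augment with C' → C and build the canonical LR(0) collection (I0 = CLOSURE({[C' → . C]}), then GOTO on every symbol after a dot until no new states appear). It has 13 states:
  I0: { [C → . P Y], [C → . Y P a], [C' → . C], [P → . ; C e], [P → . a Y e], [Y → .] }  — shift, reduce
  I1: { [C → . P Y], [C → . Y P a], [P → . ; C e], [P → . a Y e], [P → ; . C e], [Y → .] }  — shift, reduce
  I2: { [C' → C .] }  — accept
  I3: { [C → P . Y], [Y → .] }  — reduce
  I4: { [C → Y . P a], [P → . ; C e], [P → . a Y e] }  — shift
  I5: { [P → a . Y e], [Y → .] }  — reduce
  I6: { [P → a Y . e] }  — shift
  I7: { [P → a Y e .] }  — reduce
  I8: { [C → Y P . a] }  — shift
  I9: { [C → Y P a .] }  — reduce
  I10: { [C → P Y .] }  — reduce
  I11: { [P → ; C . e] }  — shift
  I12: { [P → ; C e .] }  — reduce

No state contains more than one complete item.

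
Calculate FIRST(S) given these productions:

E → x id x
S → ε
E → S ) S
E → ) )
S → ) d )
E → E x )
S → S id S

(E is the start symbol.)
From S → ε:
  - ε-production, so ε ∈ FIRST(S)
From S → ) d ):
  - ')' is a terminal: add ')' and stop
From S → S id S:
  - S is the symbol being defined: contributes nothing new
    S is nullable, so continue to the next symbol
  - id is a terminal: add 'id' and stop

Collecting: FIRST(S) = { ')', 'id', ε }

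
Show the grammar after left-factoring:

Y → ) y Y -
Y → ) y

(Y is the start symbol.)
Left-factoring transforms A → αβ₁ | αβ₂ into A → αA' and A' → β₁ | β₂
(α is the longest common prefix among the alternatives). Repeat until
no nonterminal has two alternatives with a common prefix.

Round 1: Y has alternatives sharing prefix ') y'. Introduce Y': Y → ) y Y'
  Add: Y' → Y -
  Add: Y' → ε

No remaining common prefixes — done.

Resulting grammar:
Y → ) y Y'
Y' → Y -
Y' → ε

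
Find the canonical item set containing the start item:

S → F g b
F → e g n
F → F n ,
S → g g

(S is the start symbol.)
{ [F → . F n ,], [F → . e g n], [S → . F g b], [S → . g g], [S' → . S] }

First, augment the grammar with S' → S
I₀ = CLOSURE({ [S' → . S] }):
  [S' → . S] has the dot before S: add [S → . F g b], [S → . g g]
  [S → . F g b] has the dot before F: add [F → . e g n], [F → . F n ,]
No further items can be added.

I₀ = { [F → . F n ,], [F → . e g n], [S → . F g b], [S → . g g], [S' → . S] }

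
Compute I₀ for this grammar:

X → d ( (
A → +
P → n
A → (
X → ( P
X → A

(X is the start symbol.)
First, augment the grammar with X' → X
I₀ = CLOSURE({ [X' → . X] }):
  [X' → . X] has the dot before X: add [X → . d ( (], [X → . ( P], [X → . A]
  [X → . A] has the dot before A: add [A → . +], [A → . (]
No further items can be added.

I₀ = { [A → . (], [A → . +], [X → . ( P], [X → . A], [X → . d ( (], [X' → . X] }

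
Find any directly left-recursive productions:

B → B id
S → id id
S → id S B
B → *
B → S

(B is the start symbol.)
B → B id: LEFT RECURSIVE (starts with B)
S → id id: starts with id
S → id S B: starts with id
B → *: starts with '*'
B → S: starts with S

The grammar has direct left recursion on: B.

Answer: Yes, B is left-recursive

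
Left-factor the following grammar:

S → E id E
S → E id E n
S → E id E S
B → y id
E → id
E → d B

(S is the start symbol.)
Left-factoring transforms A → αβ₁ | αβ₂ into A → αA' and A' → β₁ | β₂
(α is the longest common prefix among the alternatives). Repeat until
no nonterminal has two alternatives with a common prefix.

Round 1: S has alternatives sharing prefix 'E id E'. Introduce S': S → E id E S'
  Add: S' → ε
  Add: S' → n
  Add: S' → S

No remaining common prefixes — done.

Resulting grammar:
S → E id E S'
S' → ε
S' → n
S' → S
B → y id
E → id
E → d B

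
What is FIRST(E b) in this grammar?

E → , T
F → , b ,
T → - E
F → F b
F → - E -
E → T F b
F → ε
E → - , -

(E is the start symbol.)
{ ',', '-' }

FIRST sets of the non-terminals involved (from the grammar, by fixed-point iteration):
  FIRST(E) = { ',', '-' }

To compute FIRST(E b), process the symbols left to right:
Symbol E is a non-terminal. Add FIRST(E) \ {ε} = { ',', '-' }
E is not nullable (ε ∉ FIRST(E)), so stop here.
FIRST(E b) = { ',', '-' }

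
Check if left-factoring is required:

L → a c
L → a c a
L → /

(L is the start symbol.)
Left-factoring is needed when two productions for the same non-terminal
share a common prefix on the right-hand side.

Productions for L:
  L → a c
  L → a c a
  L → /

Found common prefix 'a c' in productions for L

Answer: Yes, L has productions with common prefix 'a c'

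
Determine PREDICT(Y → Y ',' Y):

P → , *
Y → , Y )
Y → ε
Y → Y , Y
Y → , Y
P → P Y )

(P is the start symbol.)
PREDICT(Y → Y ',' Y) = (FIRST(RHS) \ {ε}) ∪ (FOLLOW(Y) if ε ∈ FIRST(RHS), i.e. RHS ⇒* ε)
FIRST(Y) = { ',', ε }
FIRST(Y ',' Y) = { ',' }
ε ∉ FIRST(Y ',' Y), so FOLLOW(Y) is not added.
PREDICT(Y → Y ',' Y) = { ',' }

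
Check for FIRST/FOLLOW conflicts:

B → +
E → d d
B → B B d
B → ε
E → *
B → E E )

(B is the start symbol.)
Nullable non-terminals: B.
FIRST sets used below: FIRST(B) = { '*', '+', 'd', ε }, FIRST(E) = { '*', 'd' }

B: nullable alternative(s) B → ε; FOLLOW(B) = { $, '*', '+', 'd' }
  B → +: FIRST \ {ε} = { '+' } — overlaps FOLLOW(B) on { '+' }: CONFLICT
  B → B B d: FIRST \ {ε} = { '*', '+', 'd' } — overlaps FOLLOW(B) on { '*', '+', 'd' }: CONFLICT
  B → ε: FIRST \ {ε} = { } — this is the only nullable alternative, skip
  B → E E ): FIRST \ {ε} = { '*', 'd' } — overlaps FOLLOW(B) on { '*', 'd' }: CONFLICT

E has no nullable alternative, so no FIRST/FOLLOW check is needed there.

So the grammar has 3 FIRST/FOLLOW conflicts (marked CONFLICT above).

Answer: Yes. B → '+' with FOLLOW(B) on { '+' }; B → B B d with FOLLOW(B) on { '*', '+', 'd' }; B → E E ')' with FOLLOW(B) on { '*', 'd' }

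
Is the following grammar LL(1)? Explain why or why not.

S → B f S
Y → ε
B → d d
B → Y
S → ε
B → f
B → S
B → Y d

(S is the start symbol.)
Relevant sets:
  FIRST(B) = { 'd', 'f', ε }
  FIRST(Y) = { ε }
  FIRST(S) = { 'd', 'f', ε }
  FOLLOW(S) = { $, 'f' }
  FOLLOW(B) = { 'f' }

For S:
  PREDICT(S → B f S) = { 'd', 'f' }
  PREDICT(S → ε) = { $, 'f' }
For B:
  PREDICT(B → d d) = { 'd' }
  PREDICT(B → Y) = { 'f' }
  PREDICT(B → f) = { 'f' }
  PREDICT(B → S) = { 'd', 'f' }
  PREDICT(B → Y d) = { 'd' }
Y has a single production, so nothing to check there.

Conflict found: Predict set conflict for S: { 'f' }
The grammar is NOT LL(1).

Answer: No. Predict set conflict for S: { 'f' }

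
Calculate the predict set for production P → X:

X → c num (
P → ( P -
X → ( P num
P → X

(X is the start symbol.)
PREDICT(P → X) = (FIRST(RHS) \ {ε}) ∪ (FOLLOW(P) if ε ∈ FIRST(RHS), i.e. RHS ⇒* ε)
FIRST(X) = { '(', 'c' }
FIRST(X) = { '(', 'c' }
ε ∉ FIRST(X), so FOLLOW(P) is not added.
PREDICT(P → X) = { '(', 'c' }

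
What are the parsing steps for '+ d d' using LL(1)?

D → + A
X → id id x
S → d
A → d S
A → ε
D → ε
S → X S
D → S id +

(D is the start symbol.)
LL(1) parsing maintains a stack (initially the start symbol over $) and the input. At each step: if the stack top is a terminal, match it against the current input token; if it is a non-terminal N, replace it with the RHS of M[N, lookahead] (the unique production whose predict set contains the lookahead).

Stack is shown with the top on the left.

Stack  Input    Action
----------------------
D $    + d d $  output D → + A
+ A $  + d d $  match '+'
A $    d d $    output A → d S
d S $  d d $    match 'd'
S $    d $      output S → d
d $    d $      match 'd'
$      $        accept

The string is accepted.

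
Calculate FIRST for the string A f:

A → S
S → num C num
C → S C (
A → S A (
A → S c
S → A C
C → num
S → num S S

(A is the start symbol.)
{ 'num' }

FIRST sets of the non-terminals involved (from the grammar, by fixed-point iteration):
  FIRST(A) = { 'num' }

To compute FIRST(A f), process the symbols left to right:
Symbol A is a non-terminal. Add FIRST(A) \ {ε} = { 'num' }
A is not nullable (ε ∉ FIRST(A)), so stop here.
FIRST(A f) = { 'num' }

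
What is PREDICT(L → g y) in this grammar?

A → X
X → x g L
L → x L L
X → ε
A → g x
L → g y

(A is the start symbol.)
PREDICT(L → g y) = (FIRST(RHS) \ {ε}) ∪ (FOLLOW(L) if ε ∈ FIRST(RHS), i.e. RHS ⇒* ε)
FIRST(g y) = { 'g' }
ε ∉ FIRST(g y), so FOLLOW(L) is not added.
PREDICT(L → g y) = { 'g' }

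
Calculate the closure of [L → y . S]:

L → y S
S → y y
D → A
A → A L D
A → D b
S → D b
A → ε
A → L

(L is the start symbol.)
To compute CLOSURE, for each item [A → α.Bβ] where B is a non-terminal, add [B → .γ] for all productions B → γ; repeat for the newly added items until nothing changes.

Start with: [L → y . S]
  [L → y . S] has the dot before S: add [S → . y y], [S → . D b]
  [S → . D b] has the dot before D: add [D → . A]
  [D → . A] has the dot before A: add [A → . A L D], [A → . D b], [A → .], [A → . L]
  [A → . L] has the dot before L: add [L → . y S]
No further items can be added.

CLOSURE = { [A → . A L D], [A → . D b], [A → . L], [A → .], [D → . A], [L → . y S], [L → y . S], [S → . D b], [S → . y y] }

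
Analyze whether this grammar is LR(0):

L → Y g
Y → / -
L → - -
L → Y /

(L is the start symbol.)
Yes, the grammar is LR(0)

A grammar is LR(0) if no state in the canonical LR(0) collection has:
  - both a shift item (dot before a terminal) and a complete item (shift-reduce conflict), or
  - two or more complete items (reduce-reduce conflict; the accept item [L' → L .] counts as a complete item here).

Augment with L' → L and build the canonical LR(0) collection (I0 = CLOSURE({[L' → . L]}), then GOTO on every symbol after a dot until no new states appear). It has 9 states:
  I0: { [L → . - -], [L → . Y /], [L → . Y g], [L' → . L], [Y → . / -] }  — shift
  I1: { [L → - . -] }  — shift
  I2: { [Y → / . -] }  — shift
  I3: { [L' → L .] }  — accept
  I4: { [L → Y . /], [L → Y . g] }  — shift
  I5: { [L → Y / .] }  — reduce
  I6: { [L → Y g .] }  — reduce
  I7: { [Y → / - .] }  — reduce
  I8: { [L → - - .] }  — reduce

Every state is either a pure shift/goto state or contains exactly one complete item and nothing to shift — no conflicts. The grammar is LR(0).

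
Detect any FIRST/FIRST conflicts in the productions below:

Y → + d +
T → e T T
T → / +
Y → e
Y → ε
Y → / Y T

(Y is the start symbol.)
No FIRST/FIRST conflicts.

A FIRST/FIRST conflict occurs when two productions N → α and N → β for the same non-terminal have FIRST(α) ∩ FIRST(β) ≠ ∅ (with ε ∈ FIRST of a nullable right-hand side, so two nullable alternatives also conflict).

Productions for Y:
  Y → + d +: FIRST = { '+' }
  Y → e: FIRST = { 'e' }
  Y → ε: FIRST = { ε }
  Y → / Y T: FIRST = { '/' }
Productions for T:
  T → e T T: FIRST = { 'e' }
  T → / +: FIRST = { '/' }

All alternatives of each non-terminal have pairwise disjoint FIRST sets.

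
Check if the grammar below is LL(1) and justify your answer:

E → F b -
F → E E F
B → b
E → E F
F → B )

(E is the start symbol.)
A grammar is LL(1) if for each non-terminal N with multiple productions, the predict sets of those productions are pairwise disjoint, where PREDICT(N → α) = (FIRST(α) \ {ε}) ∪ (FOLLOW(N) if α ⇒* ε).

Relevant sets:
  FIRST(F) = { 'b' }
  FIRST(E) = { 'b' }
  FIRST(B) = { 'b' }

For E:
  PREDICT(E → F b '-') = { 'b' }
  PREDICT(E → E F) = { 'b' }
For F:
  PREDICT(F → E E F) = { 'b' }
  PREDICT(F → B ')') = { 'b' }
B has a single production, so nothing to check there.

Conflict found: Predict set conflict for E: { 'b' }
The grammar is NOT LL(1).

Answer: No. Predict set conflict for E: { 'b' }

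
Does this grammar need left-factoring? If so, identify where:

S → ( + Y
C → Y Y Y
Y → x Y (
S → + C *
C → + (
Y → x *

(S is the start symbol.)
Left-factoring is needed when two productions for the same non-terminal
share a common prefix on the right-hand side.

Productions for S:
  S → ( + Y
  S → + C *
Productions for C:
  C → Y Y Y
  C → + (
Productions for Y:
  Y → x Y (
  Y → x *

Found common prefix 'x' in productions for Y

Answer: Yes, Y has productions with common prefix 'x'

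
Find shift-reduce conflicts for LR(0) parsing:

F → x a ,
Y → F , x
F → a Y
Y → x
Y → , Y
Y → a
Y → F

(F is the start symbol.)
Yes — I7: [Y → F .] vs [Y → F . , x]; I9: [Y → a .] vs [F → . a Y]; I10: [Y → x .] vs [F → x . a ,]

Augment with F' → F and build the canonical LR(0) collection (I0 = CLOSURE({[F' → . F]}), then GOTO on every symbol after a dot until no new states appear). It has 14 states:
  I0: { [F → . a Y], [F → . x a ,], [F' → . F] }  — shift
  I1: { [F' → F .] }  — accept
  I2: { [F → . a Y], [F → . x a ,], [F → a . Y], [Y → . , Y], [Y → . F , x], [Y → . F], [Y → . a], [Y → . x] }  — shift
  I3: { [F → x . a ,] }  — shift
  I4: { [F → x a . ,] }  — shift
  I5: { [F → x a , .] }  — reduce
  I6: { [F → . a Y], [F → . x a ,], [Y → , . Y], [Y → . , Y], [Y → . F , x], [Y → . F], [Y → . a], [Y → . x] }  — shift
  I7: { [Y → F . , x], [Y → F .] }  — shift, reduce
  I8: { [F → a Y .] }  — reduce
  I9: { [F → . a Y], [F → . x a ,], [F → a . Y], [Y → . , Y], [Y → . F , x], [Y → . F], [Y → . a], [Y → . x], [Y → a .] }  — shift, reduce
  I10: { [F → x . a ,], [Y → x .] }  — shift, reduce
  I11: { [Y → F , . x] }  — shift
  I12: { [Y → F , x .] }  — reduce
  I13: { [Y → , Y .] }  — reduce

I7 contains reduce item [Y → F .] and shift item [Y → F . , x] — shift-reduce conflict.
I9 contains reduce item [Y → a .] and shift items [F → . a Y], [F → . x a ,], [Y → . , Y], [Y → . a], [Y → . x] — shift-reduce conflict.
I10 contains reduce item [Y → x .] and shift item [F → x . a ,] — shift-reduce conflict.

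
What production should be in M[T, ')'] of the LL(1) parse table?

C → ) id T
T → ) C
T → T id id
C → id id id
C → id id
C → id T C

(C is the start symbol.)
T → ) C, T → T id id

To find M[T, ')'], we find productions for T where ')' is in the predict set (PREDICT(N → α) = (FIRST(α) \ {ε}) ∪ (FOLLOW(N) if α ⇒* ε)).

Relevant sets:
  FIRST(T) = { ')' }

T → ) C: PREDICT = { ')' }
  ')' is in predict set, so this production goes in M[T, ')']
T → T id id: PREDICT = { ')' }
  ')' is in predict set, so this production goes in M[T, ')']

M[T, ')'] = T → ) C, T → T id id  (a multiply-defined cell — the grammar is not LL(1))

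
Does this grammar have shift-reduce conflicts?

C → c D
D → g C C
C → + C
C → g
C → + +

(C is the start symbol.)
Augment with C' → C and build the canonical LR(0) collection (I0 = CLOSURE({[C' → . C]}), then GOTO on every symbol after a dot until no new states appear). It has 11 states:
  I0: { [C → . + +], [C → . + C], [C → . c D], [C → . g], [C' → . C] }  — shift
  I1: { [C → + . +], [C → + . C], [C → . + +], [C → . + C], [C → . c D], [C → . g] }  — shift
  I2: { [C' → C .] }  — accept
  I3: { [C → c . D], [D → . g C C] }  — shift
  I4: { [C → g .] }  — reduce
  I5: { [C → c D .] }  — reduce
  I6: { [C → . + +], [C → . + C], [C → . c D], [C → . g], [D → g . C C] }  — shift
  I7: { [C → . + +], [C → . + C], [C → . c D], [C → . g], [D → g C . C] }  — shift
  I8: { [D → g C C .] }  — reduce
  I9: { [C → + + .], [C → + . +], [C → + . C], [C → . + +], [C → . + C], [C → . c D], [C → . g] }  — shift, reduce
  I10: { [C → + C .] }  — reduce

I9 contains reduce item [C → + + .] and shift items [C → . + +], [C → + . +], [C → . + C], [C → . c D], [C → . g] — shift-reduce conflict.

Answer: Yes — I9: [C → + + .] vs [C → . + +]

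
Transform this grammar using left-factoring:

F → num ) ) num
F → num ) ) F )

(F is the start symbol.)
Left-factoring transforms A → αβ₁ | αβ₂ into A → αA' and A' → β₁ | β₂
(α is the longest common prefix among the alternatives). Repeat until
no nonterminal has two alternatives with a common prefix.

Round 1: F has alternatives sharing prefix 'num ) )'. Introduce F': F → num ) ) F'
  Add: F' → num
  Add: F' → F )

No remaining common prefixes — done.

Resulting grammar:
F → num ) ) F'
F' → num
F' → F )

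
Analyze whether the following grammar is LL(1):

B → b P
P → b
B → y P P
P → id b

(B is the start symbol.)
A grammar is LL(1) if for each non-terminal N with multiple productions, the predict sets of those productions are pairwise disjoint, where PREDICT(N → α) = (FIRST(α) \ {ε}) ∪ (FOLLOW(N) if α ⇒* ε).

For B:
  PREDICT(B → b P) = { 'b' }
  PREDICT(B → y P P) = { 'y' }
For P:
  PREDICT(P → b) = { 'b' }
  PREDICT(P → id b) = { 'id' }

All predict sets are disjoint. The grammar IS LL(1).

Answer: Yes, the grammar is LL(1).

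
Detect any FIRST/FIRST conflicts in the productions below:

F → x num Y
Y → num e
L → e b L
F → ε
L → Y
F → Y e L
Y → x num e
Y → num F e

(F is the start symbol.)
A FIRST/FIRST conflict occurs when two productions N → α and N → β for the same non-terminal have FIRST(α) ∩ FIRST(β) ≠ ∅ (with ε ∈ FIRST of a nullable right-hand side, so two nullable alternatives also conflict).

FIRST sets of the non-terminals at (or reachable through a nullable prefix from) the front of some alternative:
  FIRST(Y) = { 'num', 'x' }

Productions for F:
  F → x num Y: FIRST = { 'x' }
  F → ε: FIRST = { ε }
  F → Y e L: FIRST = { 'num', 'x' }
Productions for Y:
  Y → num e: FIRST = { 'num' }
  Y → x num e: FIRST = { 'x' }
  Y → num F e: FIRST = { 'num' }
Productions for L:
  L → e b L: FIRST = { 'e' }
  L → Y: FIRST = { 'num', 'x' }

Conflict for F: F → x num Y and F → Y e L
  Overlap: { 'x' }
Conflict for Y: Y → num e and Y → num F e
  Overlap: { 'num' }

Answer: Yes. F → x num Y / F → Y e L on { 'x' }; Y → num e / Y → num F e on { 'num' }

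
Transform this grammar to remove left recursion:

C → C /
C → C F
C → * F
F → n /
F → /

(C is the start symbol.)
C is directly left-recursive. The standard transformation for
  A → A α₁ | ... | A α_m | β₁ | ... | β_n
is
  A  → β₁ A' | ... | β_n A'
  A' → α₁ A' | ... | α_m A' | ε

C → * F becomes C → * F C'
C → C / becomes C' → / C'
C → C F becomes C' → F C'
Add C' → ε

Productions for other non-terminals are unchanged:
  F → n /
  F → /

Resulting grammar:
C → * F C'
C' → / C'
C' → F C'
C' → ε
F → n /
F → /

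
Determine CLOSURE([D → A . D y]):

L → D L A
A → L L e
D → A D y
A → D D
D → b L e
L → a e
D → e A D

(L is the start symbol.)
{ [A → . D D], [A → . L L e], [D → . A D y], [D → . b L e], [D → . e A D], [D → A . D y], [L → . D L A], [L → . a e] }

To compute CLOSURE, for each item [A → α.Bβ] where B is a non-terminal, add [B → .γ] for all productions B → γ; repeat for the newly added items until nothing changes.

Start with: [D → A . D y]
  [D → A . D y] has the dot before D: add [D → . A D y], [D → . b L e], [D → . e A D]
  [D → . A D y] has the dot before A: add [A → . L L e], [A → . D D]
  [A → . L L e] has the dot before L: add [L → . D L A], [L → . a e]
No further items can be added.

CLOSURE = { [A → . D D], [A → . L L e], [D → . A D y], [D → . b L e], [D → . e A D], [D → A . D y], [L → . D L A], [L → . a e] }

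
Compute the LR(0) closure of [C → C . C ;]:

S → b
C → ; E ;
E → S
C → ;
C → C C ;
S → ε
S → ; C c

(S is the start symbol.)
{ [C → . ; E ;], [C → . ;], [C → . C C ;], [C → C . C ;] }

To compute CLOSURE, for each item [A → α.Bβ] where B is a non-terminal, add [B → .γ] for all productions B → γ; repeat for the newly added items until nothing changes.

Start with: [C → C . C ;]
  [C → C . C ;] has the dot before C: add [C → . ; E ;], [C → . ;], [C → . C C ;]
No further items can be added.

CLOSURE = { [C → . ; E ;], [C → . ;], [C → . C C ;], [C → C . C ;] }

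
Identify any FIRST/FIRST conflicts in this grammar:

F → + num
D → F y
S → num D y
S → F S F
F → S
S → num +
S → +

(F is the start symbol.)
Yes. F → '+' num / F → S on { '+' }; S → num D y / S → F S F on { 'num' }; S → num D y / S → num '+' on { 'num' }; S → F S F / S → num '+' on { 'num' }; S → F S F / S → '+' on { '+' }

A FIRST/FIRST conflict occurs when two productions N → α and N → β for the same non-terminal have FIRST(α) ∩ FIRST(β) ≠ ∅ (with ε ∈ FIRST of a nullable right-hand side, so two nullable alternatives also conflict).

FIRST sets of the non-terminals at (or reachable through a nullable prefix from) the front of some alternative:
  FIRST(S) = { '+', 'num' }
  FIRST(F) = { '+', 'num' }

Productions for F:
  F → + num: FIRST = { '+' }
  F → S: FIRST = { '+', 'num' }
Productions for S:
  S → num D y: FIRST = { 'num' }
  S → F S F: FIRST = { '+', 'num' }
  S → num +: FIRST = { 'num' }
  S → +: FIRST = { '+' }
D has only one production, so no FIRST/FIRST conflict is possible there.

Conflict for F: F → + num and F → S
  Overlap: { '+' }
Conflict for S: S → num D y and S → F S F
  Overlap: { 'num' }
Conflict for S: S → num D y and S → num +
  Overlap: { 'num' }
Conflict for S: S → F S F and S → num +
  Overlap: { 'num' }
Conflict for S: S → F S F and S → +
  Overlap: { '+' }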